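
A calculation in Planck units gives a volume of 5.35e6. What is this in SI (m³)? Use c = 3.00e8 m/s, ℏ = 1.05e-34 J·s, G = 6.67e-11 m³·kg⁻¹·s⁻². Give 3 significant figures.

2.24e-98 m³

One Planck volume: V_P = (ℏG/c³)^(3/2) = 4.18e-105 m³.
5.35e6 × 4.18e-105 m³ = 2.24e-98 m³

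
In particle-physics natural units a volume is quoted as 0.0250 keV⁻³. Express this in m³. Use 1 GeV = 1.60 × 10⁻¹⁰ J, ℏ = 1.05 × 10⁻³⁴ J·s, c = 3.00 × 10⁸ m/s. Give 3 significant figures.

1.91 × 10⁻³¹ m³

Volume is [L]³ = [E]⁻³·(ℏc)³.
1 GeV⁻³ → (ℏc)³ × (1 GeV in J)⁻³ = 7.63 × 10⁻⁴⁸ m³.
Convert the energy scale: 0.0250 keV⁻³ = 2.50 × 10¹⁶ GeV⁻³.
Result: 2.50 × 10¹⁶ × 7.63 × 10⁻⁴⁸ = 1.91 × 10⁻³¹ m³.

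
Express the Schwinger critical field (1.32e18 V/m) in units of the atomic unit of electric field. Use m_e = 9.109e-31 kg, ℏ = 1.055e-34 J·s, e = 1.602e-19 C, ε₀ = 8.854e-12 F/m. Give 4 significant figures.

atomic unit of electric field: E_au = E_h/(e a₀) = m_e²e⁵/((4πε₀)³ℏ⁴) = 5.131e11 V/m.
1.32e18 / 5.131e11 = 2.573e6

2.573e6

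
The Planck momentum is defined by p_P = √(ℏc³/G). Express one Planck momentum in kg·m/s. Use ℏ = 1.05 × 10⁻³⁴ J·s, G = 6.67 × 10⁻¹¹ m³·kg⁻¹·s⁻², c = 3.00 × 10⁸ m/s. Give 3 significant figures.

6.52 kg·m/s

p_P = √(ℏc³/G)
  = √(42.5)
  = 6.52 kg·m/s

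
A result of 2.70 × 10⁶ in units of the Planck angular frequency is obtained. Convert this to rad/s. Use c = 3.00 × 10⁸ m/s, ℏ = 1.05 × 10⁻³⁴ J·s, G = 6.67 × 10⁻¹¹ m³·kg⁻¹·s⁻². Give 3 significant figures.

One Planck angular frequency: ω_P = √(c⁵/(ℏG)) = 1.86 × 10⁴³ rad/s.
2.70 × 10⁶ × 1.86 × 10⁴³ rad/s = 5.03 × 10⁴⁹ rad/s

5.03 × 10⁴⁹ rad/s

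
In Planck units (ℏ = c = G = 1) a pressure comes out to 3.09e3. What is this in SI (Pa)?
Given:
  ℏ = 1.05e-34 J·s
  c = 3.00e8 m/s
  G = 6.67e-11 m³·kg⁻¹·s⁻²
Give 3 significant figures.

1.45e117 Pa

One Planck pressure: p_P = c⁷/(ℏG²) = 4.68e113 Pa.
3.09e3 × 4.68e113 Pa = 1.45e117 Pa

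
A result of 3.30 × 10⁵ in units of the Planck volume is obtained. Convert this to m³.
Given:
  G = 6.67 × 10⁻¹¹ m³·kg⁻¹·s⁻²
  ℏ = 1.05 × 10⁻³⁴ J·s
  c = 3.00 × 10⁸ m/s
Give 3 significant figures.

1.38 × 10⁻⁹⁹ m³

One Planck volume: V_P = (ℏG/c³)^(3/2) = 4.18 × 10⁻¹⁰⁵ m³.
3.30 × 10⁵ × 4.18 × 10⁻¹⁰⁵ m³ = 1.38 × 10⁻⁹⁹ m³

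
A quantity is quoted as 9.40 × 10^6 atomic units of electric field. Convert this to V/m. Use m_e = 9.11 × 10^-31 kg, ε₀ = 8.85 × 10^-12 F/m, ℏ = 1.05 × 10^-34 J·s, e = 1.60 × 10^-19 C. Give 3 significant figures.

One atomic unit of electric field: E_au = E_h/(e a₀) = m_e²e⁵/((4πε₀)³ℏ⁴) = 5.20 × 10^11 V/m.
9.40 × 10^6 × 5.20 × 10^11 V/m = 4.89 × 10^18 V/m

4.89 × 10^18 V/m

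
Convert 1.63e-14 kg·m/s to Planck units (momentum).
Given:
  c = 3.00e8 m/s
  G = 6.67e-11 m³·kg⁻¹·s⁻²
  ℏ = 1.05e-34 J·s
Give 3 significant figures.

Planck momentum: p_P = √(ℏc³/G) = 6.52 kg·m/s.
1.63e-14 / 6.52 = 2.50e-15

2.50e-15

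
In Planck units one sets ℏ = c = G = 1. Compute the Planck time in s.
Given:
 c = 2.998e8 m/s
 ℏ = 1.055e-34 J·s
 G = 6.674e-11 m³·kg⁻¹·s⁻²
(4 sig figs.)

t_P = √(ℏG/c⁵)
  = √(2.907e-87)
  = 5.392e-44 s

5.392e-44 s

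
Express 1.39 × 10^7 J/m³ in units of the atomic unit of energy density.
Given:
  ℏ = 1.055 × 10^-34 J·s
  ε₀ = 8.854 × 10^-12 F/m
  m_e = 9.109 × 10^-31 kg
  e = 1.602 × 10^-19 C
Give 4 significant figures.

4.745 × 10^-7

atomic unit of energy density: u_au = E_h/a₀³ = m_e⁴e¹⁰/((4πε₀)⁵ℏ⁸) = 2.929 × 10^13 J/m³.
1.39 × 10^7 / 2.929 × 10^13 = 4.745 × 10^-7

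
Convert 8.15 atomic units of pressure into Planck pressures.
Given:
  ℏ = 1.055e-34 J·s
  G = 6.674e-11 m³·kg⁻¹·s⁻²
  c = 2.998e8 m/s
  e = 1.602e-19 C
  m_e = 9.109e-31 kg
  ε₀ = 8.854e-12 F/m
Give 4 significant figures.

5.154e-100

atomic unit of pressure: P_au = E_h/a₀³ = m_e⁴e¹⁰/((4πε₀)⁵ℏ⁸) = 2.929e13 Pa
Planck pressure: p_P = c⁷/(ℏG²) = 4.632e113 Pa
8.15 × 2.929e13 / 4.632e113 = 5.154e-100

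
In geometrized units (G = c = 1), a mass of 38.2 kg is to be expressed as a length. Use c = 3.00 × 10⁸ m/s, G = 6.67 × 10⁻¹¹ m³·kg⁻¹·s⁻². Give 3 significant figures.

2.83 × 10⁻²⁶ m

In G = c = 1 units mass has dimensions of length; the conversion factor is G/c².
38.2 kg × (G/c²) = 2.83 × 10⁻²⁶ m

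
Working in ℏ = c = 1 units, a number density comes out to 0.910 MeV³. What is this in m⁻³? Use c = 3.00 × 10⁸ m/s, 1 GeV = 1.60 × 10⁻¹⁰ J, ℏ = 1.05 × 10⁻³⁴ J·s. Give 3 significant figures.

1.19 × 10³⁸ m⁻³

Number density is [L]⁻³ = [E]³/(ℏc)³.
1 GeV³ → 1/(ℏc)³ × (1 GeV in J)³ = 1.31 × 10⁴⁷ m⁻³.
Convert the energy scale: 0.910 MeV³ = 9.10 × 10⁻¹⁰ GeV³.
Result: 9.10 × 10⁻¹⁰ × 1.31 × 10⁴⁷ = 1.19 × 10³⁸ m⁻³.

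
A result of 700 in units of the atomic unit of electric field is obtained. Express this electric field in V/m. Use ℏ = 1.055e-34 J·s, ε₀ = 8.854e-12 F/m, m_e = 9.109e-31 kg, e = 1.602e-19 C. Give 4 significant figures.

One atomic unit of electric field: E_au = E_h/(e a₀) = m_e²e⁵/((4πε₀)³ℏ⁴) = 5.131e11 V/m.
700 × 5.131e11 V/m = 3.592e14 V/m

3.592e14 V/m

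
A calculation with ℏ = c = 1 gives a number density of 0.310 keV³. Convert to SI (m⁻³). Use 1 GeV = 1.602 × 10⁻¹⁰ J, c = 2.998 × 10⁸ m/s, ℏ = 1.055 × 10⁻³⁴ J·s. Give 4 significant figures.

4.028 × 10²⁸ m⁻³

Number density is [L]⁻³ = [E]³/(ℏc)³.
1 GeV³ → 1/(ℏc)³ × (1 GeV in J)³ = 1.299 × 10⁴⁷ m⁻³.
Convert the energy scale: 0.310 keV³ = 3.10 × 10⁻¹⁹ GeV³.
Result: 3.10 × 10⁻¹⁹ × 1.299 × 10⁴⁷ = 4.028 × 10²⁸ m⁻³.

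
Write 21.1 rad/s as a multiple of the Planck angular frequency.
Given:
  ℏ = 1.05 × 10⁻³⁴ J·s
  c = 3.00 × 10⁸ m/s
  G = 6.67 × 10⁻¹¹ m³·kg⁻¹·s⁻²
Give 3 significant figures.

1.13 × 10⁻⁴²

Planck angular frequency: ω_P = √(c⁵/(ℏG)) = 1.86 × 10⁴³ rad/s.
21.1 / 1.86 × 10⁴³ = 1.13 × 10⁻⁴²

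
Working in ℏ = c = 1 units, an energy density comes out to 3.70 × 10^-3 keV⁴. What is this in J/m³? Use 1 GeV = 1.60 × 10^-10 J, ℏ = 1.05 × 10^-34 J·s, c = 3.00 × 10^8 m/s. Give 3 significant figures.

7.76 × 10^10 J/m³

[E]/[L]³ = [E]⁴/(ℏc)³; restore (ℏc)⁻³.
1 GeV⁴ → 1/(ℏc)³ × (1 GeV in J)⁴ = 2.10 × 10^37 J/m³.
Convert the energy scale: 3.70 × 10^-3 keV⁴ = 3.70 × 10^-27 GeV⁴.
Result: 3.70 × 10^-27 × 2.10 × 10^37 = 7.76 × 10^10 J/m³.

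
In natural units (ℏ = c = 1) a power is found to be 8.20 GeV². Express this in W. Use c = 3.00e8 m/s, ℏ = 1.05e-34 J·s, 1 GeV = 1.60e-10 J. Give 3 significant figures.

Power is [E]/[T] = [E]²/ℏ.
1 GeV² → 1/ℏ × (1 GeV in J)² = 2.44e14 W.
Result: 8.20 × 2.44e14 = 2.00e15 W.

2.00e15 W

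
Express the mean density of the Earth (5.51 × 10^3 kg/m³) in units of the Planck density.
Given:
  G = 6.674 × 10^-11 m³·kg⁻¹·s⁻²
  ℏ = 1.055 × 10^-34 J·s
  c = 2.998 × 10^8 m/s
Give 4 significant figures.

1.069 × 10^-93

Planck density: ρ_P = c⁵/(ℏG²) = 5.154 × 10^96 kg/m³.
5.51 × 10^3 / 5.154 × 10^96 = 1.069 × 10^-93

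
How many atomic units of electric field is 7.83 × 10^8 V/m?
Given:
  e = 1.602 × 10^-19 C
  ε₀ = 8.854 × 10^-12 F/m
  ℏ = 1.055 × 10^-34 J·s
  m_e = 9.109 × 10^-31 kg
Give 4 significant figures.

atomic unit of electric field: E_au = E_h/(e a₀) = m_e²e⁵/((4πε₀)³ℏ⁴) = 5.131 × 10^11 V/m.
7.83 × 10^8 / 5.131 × 10^11 = 1.526 × 10^-3

1.526 × 10^-3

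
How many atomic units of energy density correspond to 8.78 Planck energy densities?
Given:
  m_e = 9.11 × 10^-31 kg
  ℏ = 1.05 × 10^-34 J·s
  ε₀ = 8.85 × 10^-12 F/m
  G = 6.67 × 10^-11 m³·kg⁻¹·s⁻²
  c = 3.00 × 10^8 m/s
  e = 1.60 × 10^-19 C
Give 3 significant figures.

Planck energy density: u_P = c⁷/(ℏG²) = 4.68 × 10^113 J/m³
atomic unit of energy density: u_au = E_h/a₀³ = m_e⁴e¹⁰/((4πε₀)⁵ℏ⁸) = 3.01 × 10^13 J/m³
8.78 × 4.68 × 10^113 / 3.01 × 10^13 = 1.36 × 10^101

1.36 × 10^101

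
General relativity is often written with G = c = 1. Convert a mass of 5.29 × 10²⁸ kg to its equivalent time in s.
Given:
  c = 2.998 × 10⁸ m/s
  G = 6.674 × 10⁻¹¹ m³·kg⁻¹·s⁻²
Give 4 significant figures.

1.310 × 10⁻⁷ s

Mass → time via G/c³.
5.29 × 10²⁸ kg × (G/c³) = 1.310 × 10⁻⁷ s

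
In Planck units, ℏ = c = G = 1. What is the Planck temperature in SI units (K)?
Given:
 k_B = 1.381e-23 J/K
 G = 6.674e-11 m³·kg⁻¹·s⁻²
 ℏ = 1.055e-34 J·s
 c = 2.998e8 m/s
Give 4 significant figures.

1.417e32 K

Dimensional analysis gives T_P = √(ℏc⁵/G) / k_B.
  = √(3.828e18) × 7.241e22
  = 1.417e32 K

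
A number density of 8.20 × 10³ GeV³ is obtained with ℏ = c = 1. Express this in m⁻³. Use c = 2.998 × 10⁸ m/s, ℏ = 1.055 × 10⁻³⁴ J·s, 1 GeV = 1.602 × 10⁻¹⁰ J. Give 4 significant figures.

1.065 × 10⁵¹ m⁻³

Number density is [L]⁻³ = [E]³/(ℏc)³.
1 GeV³ → 1/(ℏc)³ × (1 GeV in J)³ = 1.299 × 10⁴⁷ m⁻³.
Result: 8.20 × 10³ × 1.299 × 10⁴⁷ = 1.065 × 10⁵¹ m⁻³.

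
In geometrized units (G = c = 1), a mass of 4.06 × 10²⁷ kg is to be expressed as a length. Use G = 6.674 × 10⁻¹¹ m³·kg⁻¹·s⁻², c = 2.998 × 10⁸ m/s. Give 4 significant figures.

In G = c = 1 units mass has dimensions of length; the conversion factor is G/c².
4.06 × 10²⁷ kg × (G/c²) = 3.015 m

3.015 m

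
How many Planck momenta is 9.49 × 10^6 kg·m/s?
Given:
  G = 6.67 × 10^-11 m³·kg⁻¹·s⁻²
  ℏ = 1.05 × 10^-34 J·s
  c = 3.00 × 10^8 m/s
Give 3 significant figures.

1.46 × 10^6

Planck momentum: p_P = √(ℏc³/G) = 6.52 kg·m/s.
9.49 × 10^6 / 6.52 = 1.46 × 10^6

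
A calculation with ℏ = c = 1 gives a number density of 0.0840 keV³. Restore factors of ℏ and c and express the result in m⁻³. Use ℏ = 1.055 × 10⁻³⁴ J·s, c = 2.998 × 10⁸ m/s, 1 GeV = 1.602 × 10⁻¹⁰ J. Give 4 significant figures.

1.091 × 10²⁸ m⁻³

Number density is [L]⁻³ = [E]³/(ℏc)³.
1 GeV³ → 1/(ℏc)³ × (1 GeV in J)³ = 1.299 × 10⁴⁷ m⁻³.
Convert the energy scale: 0.0840 keV³ = 8.40 × 10⁻²⁰ GeV³.
Result: 8.40 × 10⁻²⁰ × 1.299 × 10⁴⁷ = 1.091 × 10²⁸ m⁻³.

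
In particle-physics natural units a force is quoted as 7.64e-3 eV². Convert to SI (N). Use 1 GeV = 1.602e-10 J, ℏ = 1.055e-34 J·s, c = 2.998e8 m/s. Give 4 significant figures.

6.199e-15 N

Force is [E]/[L] = [E]²/(ℏc); restore (ℏc)⁻¹.
1 GeV² → 1/(ℏc) × (1 GeV in J)² = 8.114e5 N.
Convert the energy scale: 7.64e-3 eV² = 7.64e-21 GeV².
Result: 7.64e-21 × 8.114e5 = 6.199e-15 N.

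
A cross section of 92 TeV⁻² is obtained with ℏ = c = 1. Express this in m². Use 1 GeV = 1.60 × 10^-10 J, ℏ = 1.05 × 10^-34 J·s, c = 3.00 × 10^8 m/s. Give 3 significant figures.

Area is [L]² = [E]⁻²·(ℏc)²; restore (ℏc)².
1 GeV⁻² → (ℏc)² × (1 GeV in J)⁻² = 3.88 × 10^-32 m².
Convert the energy scale: 92 TeV⁻² = 9.20 × 10^-5 GeV⁻².
Result: 9.20 × 10^-5 × 3.88 × 10^-32 = 3.57 × 10^-36 m².

3.57 × 10^-36 m²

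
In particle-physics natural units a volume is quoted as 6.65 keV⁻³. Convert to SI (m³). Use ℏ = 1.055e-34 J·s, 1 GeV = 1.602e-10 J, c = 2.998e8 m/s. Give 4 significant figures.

Volume is [L]³ = [E]⁻³·(ℏc)³.
1 GeV⁻³ → (ℏc)³ × (1 GeV in J)⁻³ = 7.696e-48 m³.
Convert the energy scale: 6.65 keV⁻³ = 6.65e18 GeV⁻³.
Result: 6.65e18 × 7.696e-48 = 5.118e-29 m³.

5.118e-29 m³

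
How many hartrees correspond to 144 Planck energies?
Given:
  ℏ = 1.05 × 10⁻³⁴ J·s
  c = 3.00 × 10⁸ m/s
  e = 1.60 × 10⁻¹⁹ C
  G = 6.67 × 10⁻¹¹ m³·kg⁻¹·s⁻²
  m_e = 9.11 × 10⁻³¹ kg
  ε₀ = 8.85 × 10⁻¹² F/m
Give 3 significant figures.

Planck energy: E_P = √(ℏc⁵/G) = 1.96 × 10⁹ J
hartree: E_h = m_e e⁴/(4πε₀ℏ)² = 4.38 × 10⁻¹⁸ J
144 × 1.96 × 10⁹ / 4.38 × 10⁻¹⁸ = 6.43 × 10²⁸

6.43 × 10²⁸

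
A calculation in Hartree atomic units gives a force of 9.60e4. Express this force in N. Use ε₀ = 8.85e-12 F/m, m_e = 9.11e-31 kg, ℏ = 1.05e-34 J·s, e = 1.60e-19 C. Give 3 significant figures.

7.99e-3 N

One atomic unit of force: F_au = E_h/a₀ = m_e²e⁶/((4πε₀)³ℏ⁴) = 8.33e-8 N.
9.60e4 × 8.33e-8 N = 7.99e-3 N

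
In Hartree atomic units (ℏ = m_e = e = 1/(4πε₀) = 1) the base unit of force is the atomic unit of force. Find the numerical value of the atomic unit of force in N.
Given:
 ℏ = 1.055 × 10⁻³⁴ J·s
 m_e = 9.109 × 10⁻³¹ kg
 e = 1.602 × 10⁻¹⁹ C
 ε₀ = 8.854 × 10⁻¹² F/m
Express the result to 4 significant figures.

F_au = E_h/a₀ = m_e²e⁶/((4πε₀)³ℏ⁴)
E_h = 4.354 × 10⁻¹⁸ J
a₀ = 5.297 × 10⁻¹¹ m
E_h/a₀ = 8.220 × 10⁻⁸ N

8.220 × 10⁻⁸ N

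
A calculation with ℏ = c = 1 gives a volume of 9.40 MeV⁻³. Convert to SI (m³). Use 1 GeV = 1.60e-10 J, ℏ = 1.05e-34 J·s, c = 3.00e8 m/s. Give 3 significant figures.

Volume is [L]³ = [E]⁻³·(ℏc)³.
1 GeV⁻³ → (ℏc)³ × (1 GeV in J)⁻³ = 7.63e-48 m³.
Convert the energy scale: 9.40 MeV⁻³ = 9.40e9 GeV⁻³.
Result: 9.40e9 × 7.63e-48 = 7.17e-38 m³.

7.17e-38 m³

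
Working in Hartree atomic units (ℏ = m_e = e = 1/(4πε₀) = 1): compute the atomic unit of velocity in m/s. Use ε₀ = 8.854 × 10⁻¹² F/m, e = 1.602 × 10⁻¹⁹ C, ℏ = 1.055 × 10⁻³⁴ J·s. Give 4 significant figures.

The unique combination of the constants set to 1 with dimensions of velocity is v_au = e²/(4πε₀ℏ).
  = 2.566 × 10⁻³⁸ / 1.174 × 10⁻⁴⁴
  = 2.186 × 10⁶ m/s

2.186 × 10⁶ m/s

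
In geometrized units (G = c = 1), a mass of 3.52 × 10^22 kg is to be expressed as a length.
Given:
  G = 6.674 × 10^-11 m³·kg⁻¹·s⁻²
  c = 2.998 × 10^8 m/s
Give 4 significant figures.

2.614 × 10^-5 m

In G = c = 1 units mass has dimensions of length; the conversion factor is G/c².
3.52 × 10^22 kg × (G/c²) = 2.614 × 10^-5 m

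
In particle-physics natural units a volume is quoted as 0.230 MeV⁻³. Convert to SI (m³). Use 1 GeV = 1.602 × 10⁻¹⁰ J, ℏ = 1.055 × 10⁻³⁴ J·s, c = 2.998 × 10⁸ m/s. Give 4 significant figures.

1.770 × 10⁻³⁹ m³

Volume is [L]³ = [E]⁻³·(ℏc)³.
1 GeV⁻³ → (ℏc)³ × (1 GeV in J)⁻³ = 7.696 × 10⁻⁴⁸ m³.
Convert the energy scale: 0.230 MeV⁻³ = 2.30 × 10⁸ GeV⁻³.
Result: 2.30 × 10⁸ × 7.696 × 10⁻⁴⁸ = 1.770 × 10⁻³⁹ m³.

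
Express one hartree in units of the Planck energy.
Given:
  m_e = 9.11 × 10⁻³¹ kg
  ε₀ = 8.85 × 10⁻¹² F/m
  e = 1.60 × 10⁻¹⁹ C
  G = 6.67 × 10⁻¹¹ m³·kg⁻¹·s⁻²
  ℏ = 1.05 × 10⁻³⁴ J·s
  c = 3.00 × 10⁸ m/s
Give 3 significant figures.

2.24 × 10⁻²⁷

hartree: E_h = m_e e⁴/(4πε₀ℏ)² = 4.38 × 10⁻¹⁸ J
Planck energy: E_P = √(ℏc⁵/G) = 1.96 × 10⁹ J
ratio = 4.38 × 10⁻¹⁸ / 1.96 × 10⁹ = 2.24 × 10⁻²⁷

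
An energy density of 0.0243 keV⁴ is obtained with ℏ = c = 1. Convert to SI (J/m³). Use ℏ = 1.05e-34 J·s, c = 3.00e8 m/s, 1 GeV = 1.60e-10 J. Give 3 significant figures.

5.10e11 J/m³

[E]/[L]³ = [E]⁴/(ℏc)³; restore (ℏc)⁻³.
1 GeV⁴ → 1/(ℏc)³ × (1 GeV in J)⁴ = 2.10e37 J/m³.
Convert the energy scale: 0.0243 keV⁴ = 2.43e-26 GeV⁴.
Result: 2.43e-26 × 2.10e37 = 5.10e11 J/m³.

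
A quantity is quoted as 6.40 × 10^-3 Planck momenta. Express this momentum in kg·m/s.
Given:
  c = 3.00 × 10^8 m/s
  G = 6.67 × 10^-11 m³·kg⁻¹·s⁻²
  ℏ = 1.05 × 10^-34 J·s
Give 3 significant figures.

One Planck momentum: p_P = √(ℏc³/G) = 6.52 kg·m/s.
6.40 × 10^-3 × 6.52 kg·m/s = 0.0417 kg·m/s

0.0417 kg·m/s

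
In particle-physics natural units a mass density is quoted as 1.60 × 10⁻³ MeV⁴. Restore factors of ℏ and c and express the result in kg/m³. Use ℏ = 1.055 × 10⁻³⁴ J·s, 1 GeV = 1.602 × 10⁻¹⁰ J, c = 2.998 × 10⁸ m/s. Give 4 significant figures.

3.706 × 10⁵ kg/m³

Mass density is [E]/(c²[L]³) = [E]⁴/(ℏ³c⁵).
1 GeV⁴ → 1/(ℏ³c⁵) × (1 GeV in J)⁴ = 2.316 × 10²⁰ kg/m³.
Convert the energy scale: 1.60 × 10⁻³ MeV⁴ = 1.60 × 10⁻¹⁵ GeV⁴.
Result: 1.60 × 10⁻¹⁵ × 2.316 × 10²⁰ = 3.706 × 10⁵ kg/m³.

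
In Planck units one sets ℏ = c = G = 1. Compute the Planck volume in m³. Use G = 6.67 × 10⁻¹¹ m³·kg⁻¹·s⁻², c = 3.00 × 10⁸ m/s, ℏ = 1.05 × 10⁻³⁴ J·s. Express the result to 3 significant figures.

4.18 × 10⁻¹⁰⁵ m³

V_P = (ℏG/c³)^(3/2)
  = √(1.75 × 10⁻²⁰⁹)
  = 4.18 × 10⁻¹⁰⁵ m³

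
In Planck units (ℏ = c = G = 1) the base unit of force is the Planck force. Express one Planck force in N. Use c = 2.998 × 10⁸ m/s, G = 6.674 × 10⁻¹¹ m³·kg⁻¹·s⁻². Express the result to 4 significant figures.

F_P = c⁴/G
  = 8.078 × 10³³ / 6.674 × 10⁻¹¹
  = 1.210 × 10⁴⁴ N

1.210 × 10⁴⁴ N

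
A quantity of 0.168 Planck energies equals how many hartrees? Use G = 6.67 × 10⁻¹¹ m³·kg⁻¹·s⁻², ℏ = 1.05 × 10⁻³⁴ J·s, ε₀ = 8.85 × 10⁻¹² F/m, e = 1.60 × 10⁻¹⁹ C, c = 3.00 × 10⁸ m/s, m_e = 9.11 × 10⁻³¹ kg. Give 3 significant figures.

Planck energy: E_P = √(ℏc⁵/G) = 1.96 × 10⁹ J
hartree: E_h = m_e e⁴/(4πε₀ℏ)² = 4.38 × 10⁻¹⁸ J
0.168 × 1.96 × 10⁹ / 4.38 × 10⁻¹⁸ = 7.50 × 10²⁵

7.50 × 10²⁵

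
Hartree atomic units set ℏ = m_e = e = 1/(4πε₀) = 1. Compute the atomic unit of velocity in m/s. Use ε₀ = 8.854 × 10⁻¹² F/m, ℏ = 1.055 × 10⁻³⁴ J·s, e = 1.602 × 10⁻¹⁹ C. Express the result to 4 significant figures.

2.186 × 10⁶ m/s

The unique combination of the constants set to 1 with dimensions of velocity is v_au = e²/(4πε₀ℏ).
  = 2.566 × 10⁻³⁸ / 1.174 × 10⁻⁴⁴
  = 2.186 × 10⁶ m/s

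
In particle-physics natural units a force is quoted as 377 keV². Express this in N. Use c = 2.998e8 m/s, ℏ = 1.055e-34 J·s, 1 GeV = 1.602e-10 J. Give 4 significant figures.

Force is [E]/[L] = [E]²/(ℏc); restore (ℏc)⁻¹.
1 GeV² → 1/(ℏc) × (1 GeV in J)² = 8.114e5 N.
Convert the energy scale: 377 keV² = 3.77e-10 GeV².
Result: 3.77e-10 × 8.114e5 = 3.059e-4 N.

3.059e-4 N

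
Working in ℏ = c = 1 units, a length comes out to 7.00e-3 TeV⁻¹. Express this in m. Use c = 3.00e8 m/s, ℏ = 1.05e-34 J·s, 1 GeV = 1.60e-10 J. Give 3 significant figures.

1.38e-21 m

A length is [E]⁻¹ in ℏ=c=1; restore one factor of ℏc.
1 GeV⁻¹ → ℏc × (1 GeV in J)⁻¹ = 1.97e-16 m.
Convert the energy scale: 7.00e-3 TeV⁻¹ = 7.00e-6 GeV⁻¹.
Result: 7.00e-6 × 1.97e-16 = 1.38e-21 m.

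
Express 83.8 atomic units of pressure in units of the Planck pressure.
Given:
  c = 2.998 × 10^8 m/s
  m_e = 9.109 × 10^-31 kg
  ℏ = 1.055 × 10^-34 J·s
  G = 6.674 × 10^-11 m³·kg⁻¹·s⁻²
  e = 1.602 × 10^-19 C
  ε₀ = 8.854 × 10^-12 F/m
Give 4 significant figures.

atomic unit of pressure: P_au = E_h/a₀³ = m_e⁴e¹⁰/((4πε₀)⁵ℏ⁸) = 2.929 × 10^13 Pa
Planck pressure: p_P = c⁷/(ℏG²) = 4.632 × 10^113 Pa
83.8 × 2.929 × 10^13 / 4.632 × 10^113 = 5.299 × 10^-99

5.299 × 10^-99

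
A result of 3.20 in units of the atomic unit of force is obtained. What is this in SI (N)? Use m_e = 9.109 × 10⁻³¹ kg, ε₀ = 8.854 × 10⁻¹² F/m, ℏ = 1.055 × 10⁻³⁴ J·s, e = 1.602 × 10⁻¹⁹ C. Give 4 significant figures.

2.630 × 10⁻⁷ N

One atomic unit of force: F_au = E_h/a₀ = m_e²e⁶/((4πε₀)³ℏ⁴) = 8.220 × 10⁻⁸ N.
3.20 × 8.220 × 10⁻⁸ N = 2.630 × 10⁻⁷ N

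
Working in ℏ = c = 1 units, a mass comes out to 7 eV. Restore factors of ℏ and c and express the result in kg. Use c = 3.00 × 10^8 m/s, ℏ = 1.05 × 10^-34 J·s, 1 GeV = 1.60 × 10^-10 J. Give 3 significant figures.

1.24 × 10^-35 kg

Mass is [E]/c²; divide by c².
1 GeV → 1/c² × (1 GeV in J) = 1.78 × 10^-27 kg.
Convert the energy scale: 7 eV = 7.00 × 10^-9 GeV.
Result: 7.00 × 10^-9 × 1.78 × 10^-27 = 1.24 × 10^-35 kg.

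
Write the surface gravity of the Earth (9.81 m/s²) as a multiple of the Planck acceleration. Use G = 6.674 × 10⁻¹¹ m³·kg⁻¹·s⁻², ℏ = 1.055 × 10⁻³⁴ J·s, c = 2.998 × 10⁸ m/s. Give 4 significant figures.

1.764 × 10⁻⁵¹

Planck acceleration: a_P = √(c⁷/(ℏG)) = 5.560 × 10⁵¹ m/s².
9.81 / 5.560 × 10⁵¹ = 1.764 × 10⁻⁵¹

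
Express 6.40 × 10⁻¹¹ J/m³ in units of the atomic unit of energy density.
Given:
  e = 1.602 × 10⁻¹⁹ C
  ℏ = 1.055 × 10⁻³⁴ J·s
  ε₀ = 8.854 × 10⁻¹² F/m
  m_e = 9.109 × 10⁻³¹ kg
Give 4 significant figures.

atomic unit of energy density: u_au = E_h/a₀³ = m_e⁴e¹⁰/((4πε₀)⁵ℏ⁸) = 2.929 × 10¹³ J/m³.
6.40 × 10⁻¹¹ / 2.929 × 10¹³ = 2.185 × 10⁻²⁴

2.185 × 10⁻²⁴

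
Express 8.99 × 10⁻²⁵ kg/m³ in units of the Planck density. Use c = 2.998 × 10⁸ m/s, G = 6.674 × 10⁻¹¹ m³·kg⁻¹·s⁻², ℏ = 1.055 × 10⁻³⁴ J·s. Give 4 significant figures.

1.744 × 10⁻¹²¹

Planck density: ρ_P = c⁵/(ℏG²) = 5.154 × 10⁹⁶ kg/m³.
8.99 × 10⁻²⁵ / 5.154 × 10⁹⁶ = 1.744 × 10⁻¹²¹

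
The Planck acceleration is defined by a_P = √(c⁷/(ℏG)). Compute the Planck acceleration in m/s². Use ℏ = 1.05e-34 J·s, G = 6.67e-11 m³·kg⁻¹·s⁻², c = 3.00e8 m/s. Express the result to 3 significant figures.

5.59e51 m/s²

a_P = √(c⁷/(ℏG))
  = √(3.12e103)
  = 5.59e51 m/s²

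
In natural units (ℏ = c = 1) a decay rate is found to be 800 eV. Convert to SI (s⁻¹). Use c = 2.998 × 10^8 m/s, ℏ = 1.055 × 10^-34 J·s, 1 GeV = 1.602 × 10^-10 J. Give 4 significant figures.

A rate is [E]/ℏ; divide by ℏ.
1 GeV → 1/ℏ × (1 GeV in J) = 1.518 × 10^24 s⁻¹.
Convert the energy scale: 800 eV = 8.00 × 10^-7 GeV.
Result: 8.00 × 10^-7 × 1.518 × 10^24 = 1.215 × 10^18 s⁻¹.

1.215 × 10^18 s⁻¹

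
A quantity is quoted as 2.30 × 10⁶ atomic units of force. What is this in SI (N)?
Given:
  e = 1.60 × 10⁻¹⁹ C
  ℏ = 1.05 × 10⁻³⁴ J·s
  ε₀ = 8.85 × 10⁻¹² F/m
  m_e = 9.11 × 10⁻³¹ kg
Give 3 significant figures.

One atomic unit of force: F_au = E_h/a₀ = m_e²e⁶/((4πε₀)³ℏ⁴) = 8.33 × 10⁻⁸ N.
2.30 × 10⁶ × 8.33 × 10⁻⁸ N = 0.192 N

0.192 N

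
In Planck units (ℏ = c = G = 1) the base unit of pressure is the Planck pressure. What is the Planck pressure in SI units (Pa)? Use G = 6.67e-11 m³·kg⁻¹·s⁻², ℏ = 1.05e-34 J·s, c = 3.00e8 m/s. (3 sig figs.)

4.68e113 Pa

p_P = c⁷/(ℏG²)
  = 2.19e59 / 4.67e-55
  = 4.68e113 Pa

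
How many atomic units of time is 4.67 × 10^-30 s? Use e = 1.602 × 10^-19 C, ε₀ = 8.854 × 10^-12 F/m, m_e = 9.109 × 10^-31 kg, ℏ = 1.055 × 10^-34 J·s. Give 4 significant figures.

atomic unit of time: τ_au = (4πε₀)²ℏ³/(m_e e⁴) = 2.423 × 10^-17 s.
4.67 × 10^-30 / 2.423 × 10^-17 = 1.927 × 10^-13

1.927 × 10^-13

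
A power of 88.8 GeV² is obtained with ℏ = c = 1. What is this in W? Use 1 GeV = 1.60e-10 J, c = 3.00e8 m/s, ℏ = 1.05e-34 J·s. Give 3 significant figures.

Power is [E]/[T] = [E]²/ℏ.
1 GeV² → 1/ℏ × (1 GeV in J)² = 2.44e14 W.
Result: 88.8 × 2.44e14 = 2.17e16 W.

2.17e16 W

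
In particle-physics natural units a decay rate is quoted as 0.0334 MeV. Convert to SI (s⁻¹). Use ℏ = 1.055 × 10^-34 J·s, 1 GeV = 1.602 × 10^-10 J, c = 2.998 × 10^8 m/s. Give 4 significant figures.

A rate is [E]/ℏ; divide by ℏ.
1 GeV → 1/ℏ × (1 GeV in J) = 1.518 × 10^24 s⁻¹.
Convert the energy scale: 0.0334 MeV = 3.34 × 10^-5 GeV.
Result: 3.34 × 10^-5 × 1.518 × 10^24 = 5.072 × 10^19 s⁻¹.

5.072 × 10^19 s⁻¹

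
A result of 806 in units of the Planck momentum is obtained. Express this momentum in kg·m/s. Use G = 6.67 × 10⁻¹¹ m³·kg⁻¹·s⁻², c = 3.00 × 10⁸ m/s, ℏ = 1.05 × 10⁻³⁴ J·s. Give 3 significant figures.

One Planck momentum: p_P = √(ℏc³/G) = 6.52 kg·m/s.
806 × 6.52 kg·m/s = 5.25 × 10³ kg·m/s

5.25 × 10³ kg·m/s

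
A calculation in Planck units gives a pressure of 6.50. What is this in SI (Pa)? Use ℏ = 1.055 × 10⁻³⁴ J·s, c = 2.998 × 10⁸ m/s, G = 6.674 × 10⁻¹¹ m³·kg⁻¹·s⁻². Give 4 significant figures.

3.011 × 10¹¹⁴ Pa

One Planck pressure: p_P = c⁷/(ℏG²) = 4.632 × 10¹¹³ Pa.
6.50 × 4.632 × 10¹¹³ Pa = 3.011 × 10¹¹⁴ Pa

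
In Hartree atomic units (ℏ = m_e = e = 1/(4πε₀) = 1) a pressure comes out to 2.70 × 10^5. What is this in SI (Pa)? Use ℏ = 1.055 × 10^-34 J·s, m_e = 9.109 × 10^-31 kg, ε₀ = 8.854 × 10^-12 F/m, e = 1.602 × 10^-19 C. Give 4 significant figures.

7.909 × 10^18 Pa

One atomic unit of pressure: P_au = E_h/a₀³ = m_e⁴e¹⁰/((4πε₀)⁵ℏ⁸) = 2.929 × 10^13 Pa.
2.70 × 10^5 × 2.929 × 10^13 Pa = 7.909 × 10^18 Pa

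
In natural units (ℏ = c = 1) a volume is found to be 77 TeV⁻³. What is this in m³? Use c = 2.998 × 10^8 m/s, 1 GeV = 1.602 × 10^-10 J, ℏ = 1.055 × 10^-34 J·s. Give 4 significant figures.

5.926 × 10^-55 m³

Volume is [L]³ = [E]⁻³·(ℏc)³.
1 GeV⁻³ → (ℏc)³ × (1 GeV in J)⁻³ = 7.696 × 10^-48 m³.
Convert the energy scale: 77 TeV⁻³ = 7.70 × 10^-8 GeV⁻³.
Result: 7.70 × 10^-8 × 7.696 × 10^-48 = 5.926 × 10^-55 m³.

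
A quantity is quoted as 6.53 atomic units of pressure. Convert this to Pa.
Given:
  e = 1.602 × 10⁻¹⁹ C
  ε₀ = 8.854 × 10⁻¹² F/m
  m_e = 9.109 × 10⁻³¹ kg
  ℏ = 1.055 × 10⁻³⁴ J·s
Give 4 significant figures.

1.913 × 10¹⁴ Pa

One atomic unit of pressure: P_au = E_h/a₀³ = m_e⁴e¹⁰/((4πε₀)⁵ℏ⁸) = 2.929 × 10¹³ Pa.
6.53 × 2.929 × 10¹³ Pa = 1.913 × 10¹⁴ Pa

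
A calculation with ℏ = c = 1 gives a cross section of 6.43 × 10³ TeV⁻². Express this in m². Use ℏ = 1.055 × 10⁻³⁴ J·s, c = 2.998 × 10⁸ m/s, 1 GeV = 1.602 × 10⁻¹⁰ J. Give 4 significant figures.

2.506 × 10⁻³⁴ m²

Area is [L]² = [E]⁻²·(ℏc)²; restore (ℏc)².
1 GeV⁻² → (ℏc)² × (1 GeV in J)⁻² = 3.898 × 10⁻³² m².
Convert the energy scale: 6.43 × 10³ TeV⁻² = 6.43 × 10⁻³ GeV⁻².
Result: 6.43 × 10⁻³ × 3.898 × 10⁻³² = 2.506 × 10⁻³⁴ m².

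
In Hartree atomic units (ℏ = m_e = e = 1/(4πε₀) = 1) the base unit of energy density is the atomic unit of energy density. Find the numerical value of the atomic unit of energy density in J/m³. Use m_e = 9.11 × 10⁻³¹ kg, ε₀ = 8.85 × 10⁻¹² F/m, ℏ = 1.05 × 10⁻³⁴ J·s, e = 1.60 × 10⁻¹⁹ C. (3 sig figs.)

3.01 × 10¹³ J/m³

u_au = E_h/a₀³ = m_e⁴e¹⁰/((4πε₀)⁵ℏ⁸)
E_h = 4.38 × 10⁻¹⁸ J
a₀ = 5.26 × 10⁻¹¹ m
E_h/a₀³ = 3.01 × 10¹³ J/m³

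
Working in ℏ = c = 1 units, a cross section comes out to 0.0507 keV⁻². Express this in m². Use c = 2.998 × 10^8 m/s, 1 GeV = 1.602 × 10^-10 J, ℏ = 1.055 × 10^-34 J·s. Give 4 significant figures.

Area is [L]² = [E]⁻²·(ℏc)²; restore (ℏc)².
1 GeV⁻² → (ℏc)² × (1 GeV in J)⁻² = 3.898 × 10^-32 m².
Convert the energy scale: 0.0507 keV⁻² = 5.07 × 10^10 GeV⁻².
Result: 5.07 × 10^10 × 3.898 × 10^-32 = 1.976 × 10^-21 m².

1.976 × 10^-21 m²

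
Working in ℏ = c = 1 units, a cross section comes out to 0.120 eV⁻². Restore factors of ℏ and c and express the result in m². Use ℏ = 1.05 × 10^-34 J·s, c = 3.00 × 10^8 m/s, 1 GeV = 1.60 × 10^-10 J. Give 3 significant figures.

4.65 × 10^-15 m²

Area is [L]² = [E]⁻²·(ℏc)²; restore (ℏc)².
1 GeV⁻² → (ℏc)² × (1 GeV in J)⁻² = 3.88 × 10^-32 m².
Convert the energy scale: 0.120 eV⁻² = 1.20 × 10^17 GeV⁻².
Result: 1.20 × 10^17 × 3.88 × 10^-32 = 4.65 × 10^-15 m².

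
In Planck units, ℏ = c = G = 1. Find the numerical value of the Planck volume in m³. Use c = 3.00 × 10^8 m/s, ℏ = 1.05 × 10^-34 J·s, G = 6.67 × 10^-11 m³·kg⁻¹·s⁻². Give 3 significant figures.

4.18 × 10^-105 m³

Dimensional analysis gives V_P = (ℏG/c³)^(3/2).
  = √(1.75 × 10^-209)
  = 4.18 × 10^-105 m³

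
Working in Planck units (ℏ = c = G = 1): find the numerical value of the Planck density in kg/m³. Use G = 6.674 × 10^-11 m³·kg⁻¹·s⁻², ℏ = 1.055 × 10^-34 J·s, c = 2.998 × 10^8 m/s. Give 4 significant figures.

5.154 × 10^96 kg/m³

Dimensional analysis gives ρ_P = c⁵/(ℏG²).
  = 2.422 × 10^42 / 4.699 × 10^-55
  = 5.154 × 10^96 kg/m³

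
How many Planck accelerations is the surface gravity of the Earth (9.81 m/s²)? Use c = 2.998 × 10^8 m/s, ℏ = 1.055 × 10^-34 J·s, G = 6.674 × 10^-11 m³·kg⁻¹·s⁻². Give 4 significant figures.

Planck acceleration: a_P = √(c⁷/(ℏG)) = 5.560 × 10^51 m/s².
9.81 / 5.560 × 10^51 = 1.764 × 10^-51

1.764 × 10^-51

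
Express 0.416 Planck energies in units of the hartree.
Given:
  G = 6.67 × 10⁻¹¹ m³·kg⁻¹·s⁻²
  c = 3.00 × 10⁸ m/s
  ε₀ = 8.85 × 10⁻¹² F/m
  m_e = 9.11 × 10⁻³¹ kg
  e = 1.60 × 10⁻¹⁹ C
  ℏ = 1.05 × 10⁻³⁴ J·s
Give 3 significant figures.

1.86 × 10²⁶

Planck energy: E_P = √(ℏc⁵/G) = 1.96 × 10⁹ J
hartree: E_h = m_e e⁴/(4πε₀ℏ)² = 4.38 × 10⁻¹⁸ J
0.416 × 1.96 × 10⁹ / 4.38 × 10⁻¹⁸ = 1.86 × 10²⁶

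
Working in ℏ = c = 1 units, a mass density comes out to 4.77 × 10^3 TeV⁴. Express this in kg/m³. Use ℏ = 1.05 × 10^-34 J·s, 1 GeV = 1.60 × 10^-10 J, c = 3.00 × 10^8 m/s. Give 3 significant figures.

1.11 × 10^36 kg/m³

Mass density is [E]/(c²[L]³) = [E]⁴/(ℏ³c⁵).
1 GeV⁴ → 1/(ℏ³c⁵) × (1 GeV in J)⁴ = 2.33 × 10^20 kg/m³.
Convert the energy scale: 4.77 × 10^3 TeV⁴ = 4.77 × 10^15 GeV⁴.
Result: 4.77 × 10^15 × 2.33 × 10^20 = 1.11 × 10^36 kg/m³.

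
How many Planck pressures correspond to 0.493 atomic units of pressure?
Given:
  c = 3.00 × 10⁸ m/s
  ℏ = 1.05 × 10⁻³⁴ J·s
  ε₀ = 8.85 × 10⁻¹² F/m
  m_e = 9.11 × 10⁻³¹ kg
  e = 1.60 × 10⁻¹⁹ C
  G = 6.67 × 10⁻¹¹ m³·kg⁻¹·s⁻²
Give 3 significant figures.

atomic unit of pressure: P_au = E_h/a₀³ = m_e⁴e¹⁰/((4πε₀)⁵ℏ⁸) = 3.01 × 10¹³ Pa
Planck pressure: p_P = c⁷/(ℏG²) = 4.68 × 10¹¹³ Pa
0.493 × 3.01 × 10¹³ / 4.68 × 10¹¹³ = 3.17 × 10⁻¹⁰¹

3.17 × 10⁻¹⁰¹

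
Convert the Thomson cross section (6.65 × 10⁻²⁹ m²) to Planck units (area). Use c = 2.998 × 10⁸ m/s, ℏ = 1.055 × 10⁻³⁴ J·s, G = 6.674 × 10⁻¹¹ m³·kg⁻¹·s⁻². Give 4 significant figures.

Planck area: A_P = ℏG/c³ = 2.613 × 10⁻⁷⁰ m².
6.65 × 10⁻²⁹ / 2.613 × 10⁻⁷⁰ = 2.545 × 10⁴¹

2.545 × 10⁴¹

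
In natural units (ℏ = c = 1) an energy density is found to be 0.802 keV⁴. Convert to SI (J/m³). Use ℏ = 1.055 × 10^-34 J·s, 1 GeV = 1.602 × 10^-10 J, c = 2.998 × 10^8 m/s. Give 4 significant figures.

[E]/[L]³ = [E]⁴/(ℏc)³; restore (ℏc)⁻³.
1 GeV⁴ → 1/(ℏc)³ × (1 GeV in J)⁴ = 2.082 × 10^37 J/m³.
Convert the energy scale: 0.802 keV⁴ = 8.02 × 10^-25 GeV⁴.
Result: 8.02 × 10^-25 × 2.082 × 10^37 = 1.669 × 10^13 J/m³.

1.669 × 10^13 J/m³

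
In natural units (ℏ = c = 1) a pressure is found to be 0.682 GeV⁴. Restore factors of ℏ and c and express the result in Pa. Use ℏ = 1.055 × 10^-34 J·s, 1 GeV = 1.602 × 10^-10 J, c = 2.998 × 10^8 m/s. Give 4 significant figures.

Pressure is [E]/[L]³ = [E]⁴/(ℏc)³.
1 GeV⁴ → 1/(ℏc)³ × (1 GeV in J)⁴ = 2.082 × 10^37 Pa.
Result: 0.682 × 2.082 × 10^37 = 1.420 × 10^37 Pa.

1.420 × 10^37 Pa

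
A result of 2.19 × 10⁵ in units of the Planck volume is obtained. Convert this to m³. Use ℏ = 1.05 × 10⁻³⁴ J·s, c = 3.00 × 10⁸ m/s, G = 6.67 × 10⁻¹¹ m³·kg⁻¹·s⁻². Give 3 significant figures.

One Planck volume: V_P = (ℏG/c³)^(3/2) = 4.18 × 10⁻¹⁰⁵ m³.
2.19 × 10⁵ × 4.18 × 10⁻¹⁰⁵ m³ = 9.15 × 10⁻¹⁰⁰ m³

9.15 × 10⁻¹⁰⁰ m³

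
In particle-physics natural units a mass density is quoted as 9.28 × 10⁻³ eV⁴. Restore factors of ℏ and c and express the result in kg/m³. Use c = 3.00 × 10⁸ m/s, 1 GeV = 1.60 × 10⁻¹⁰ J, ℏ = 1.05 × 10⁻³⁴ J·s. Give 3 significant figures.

2.16 × 10⁻¹⁸ kg/m³

Mass density is [E]/(c²[L]³) = [E]⁴/(ℏ³c⁵).
1 GeV⁴ → 1/(ℏ³c⁵) × (1 GeV in J)⁴ = 2.33 × 10²⁰ kg/m³.
Convert the energy scale: 9.28 × 10⁻³ eV⁴ = 9.28 × 10⁻³⁹ GeV⁴.
Result: 9.28 × 10⁻³⁹ × 2.33 × 10²⁰ = 2.16 × 10⁻¹⁸ kg/m³.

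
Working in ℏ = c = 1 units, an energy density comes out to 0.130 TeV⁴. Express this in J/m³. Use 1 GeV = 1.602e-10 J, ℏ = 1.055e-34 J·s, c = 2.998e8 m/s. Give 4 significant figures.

[E]/[L]³ = [E]⁴/(ℏc)³; restore (ℏc)⁻³.
1 GeV⁴ → 1/(ℏc)³ × (1 GeV in J)⁴ = 2.082e37 J/m³.
Convert the energy scale: 0.130 TeV⁴ = 1.30e11 GeV⁴.
Result: 1.30e11 × 2.082e37 = 2.706e48 J/m³.

2.706e48 J/m³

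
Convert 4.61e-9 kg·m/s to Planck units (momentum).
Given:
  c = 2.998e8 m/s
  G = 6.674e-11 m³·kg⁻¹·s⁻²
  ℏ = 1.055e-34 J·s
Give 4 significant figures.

7.064e-10

Planck momentum: p_P = √(ℏc³/G) = 6.527 kg·m/s.
4.61e-9 / 6.527 = 7.064e-10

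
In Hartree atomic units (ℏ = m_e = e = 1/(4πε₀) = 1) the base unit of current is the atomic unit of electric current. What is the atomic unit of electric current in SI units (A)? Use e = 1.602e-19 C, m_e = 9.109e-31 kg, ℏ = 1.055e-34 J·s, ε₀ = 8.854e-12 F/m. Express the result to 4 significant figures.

I_au = e E_h/ℏ = m_e e⁵/((4πε₀)²ℏ³)
E_h = 4.354e-18 J
e·E_h/ℏ = 6.612e-3 A

6.612e-3 A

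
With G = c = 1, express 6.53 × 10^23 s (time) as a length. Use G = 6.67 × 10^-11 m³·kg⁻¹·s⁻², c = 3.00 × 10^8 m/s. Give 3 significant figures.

Time → length via c.
6.53 × 10^23 s × (c) = 1.96 × 10^32 m

1.96 × 10^32 m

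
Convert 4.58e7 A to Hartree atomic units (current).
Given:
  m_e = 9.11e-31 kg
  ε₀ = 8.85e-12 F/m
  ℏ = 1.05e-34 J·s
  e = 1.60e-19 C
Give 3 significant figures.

6.86e9

atomic unit of electric current: I_au = e E_h/ℏ = m_e e⁵/((4πε₀)²ℏ³) = 6.67e-3 A.
4.58e7 / 6.67e-3 = 6.86e9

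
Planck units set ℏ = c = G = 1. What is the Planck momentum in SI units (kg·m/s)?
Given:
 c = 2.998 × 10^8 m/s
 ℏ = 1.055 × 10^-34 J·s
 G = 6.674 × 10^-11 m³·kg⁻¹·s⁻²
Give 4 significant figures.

The unique combination of the constants set to 1 with dimensions of momentum is p_P = √(ℏc³/G).
  = √(42.60)
  = 6.527 kg·m/s

6.527 kg·m/s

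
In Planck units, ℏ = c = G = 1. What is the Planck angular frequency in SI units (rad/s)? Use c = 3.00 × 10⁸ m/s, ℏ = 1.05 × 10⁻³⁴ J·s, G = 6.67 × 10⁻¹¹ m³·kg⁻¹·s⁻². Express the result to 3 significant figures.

From ℏ = c = G = 1 the angular frequency scale is ω_P = √(c⁵/(ℏG)).
  = √(3.47 × 10⁸⁶)
  = 1.86 × 10⁴³ rad/s

1.86 × 10⁴³ rad/s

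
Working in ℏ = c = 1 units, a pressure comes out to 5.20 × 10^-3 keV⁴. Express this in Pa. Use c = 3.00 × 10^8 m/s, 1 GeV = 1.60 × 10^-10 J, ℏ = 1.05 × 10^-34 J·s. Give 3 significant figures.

Pressure is [E]/[L]³ = [E]⁴/(ℏc)³.
1 GeV⁴ → 1/(ℏc)³ × (1 GeV in J)⁴ = 2.10 × 10^37 Pa.
Convert the energy scale: 5.20 × 10^-3 keV⁴ = 5.20 × 10^-27 GeV⁴.
Result: 5.20 × 10^-27 × 2.10 × 10^37 = 1.09 × 10^11 Pa.

1.09 × 10^11 Pa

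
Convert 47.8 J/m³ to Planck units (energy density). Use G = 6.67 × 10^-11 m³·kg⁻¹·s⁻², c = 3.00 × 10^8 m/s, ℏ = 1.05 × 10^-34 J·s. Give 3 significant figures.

Planck energy density: u_P = c⁷/(ℏG²) = 4.68 × 10^113 J/m³.
47.8 / 4.68 × 10^113 = 1.02 × 10^-112

1.02 × 10^-112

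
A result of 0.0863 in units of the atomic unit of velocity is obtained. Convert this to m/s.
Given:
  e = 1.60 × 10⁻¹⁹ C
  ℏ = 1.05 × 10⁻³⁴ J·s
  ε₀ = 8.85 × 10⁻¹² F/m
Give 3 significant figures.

One atomic unit of velocity: v_au = e²/(4πε₀ℏ) = 2.19 × 10⁶ m/s.
0.0863 × 2.19 × 10⁶ m/s = 1.89 × 10⁵ m/s

1.89 × 10⁵ m/s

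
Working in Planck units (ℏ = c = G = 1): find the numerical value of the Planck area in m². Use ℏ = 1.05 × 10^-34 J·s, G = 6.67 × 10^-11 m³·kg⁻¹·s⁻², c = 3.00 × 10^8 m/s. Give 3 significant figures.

From ℏ = c = G = 1 the area scale is A_P = ℏG/c³.
  = 7.00 × 10^-45 / 2.70 × 10^25
  = 2.59 × 10^-70 m²

2.59 × 10^-70 m²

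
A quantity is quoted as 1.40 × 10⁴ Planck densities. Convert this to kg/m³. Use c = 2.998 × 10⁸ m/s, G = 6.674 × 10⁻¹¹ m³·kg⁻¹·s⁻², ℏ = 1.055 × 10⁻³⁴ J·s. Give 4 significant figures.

One Planck density: ρ_P = c⁵/(ℏG²) = 5.154 × 10⁹⁶ kg/m³.
1.40 × 10⁴ × 5.154 × 10⁹⁶ kg/m³ = 7.215 × 10¹⁰⁰ kg/m³

7.215 × 10¹⁰⁰ kg/m³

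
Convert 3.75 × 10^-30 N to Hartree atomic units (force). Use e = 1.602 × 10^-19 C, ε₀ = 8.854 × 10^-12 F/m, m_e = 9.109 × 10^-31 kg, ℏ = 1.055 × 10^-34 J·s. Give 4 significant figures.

atomic unit of force: F_au = E_h/a₀ = m_e²e⁶/((4πε₀)³ℏ⁴) = 8.220 × 10^-8 N.
3.75 × 10^-30 / 8.220 × 10^-8 = 4.562 × 10^-23

4.562 × 10^-23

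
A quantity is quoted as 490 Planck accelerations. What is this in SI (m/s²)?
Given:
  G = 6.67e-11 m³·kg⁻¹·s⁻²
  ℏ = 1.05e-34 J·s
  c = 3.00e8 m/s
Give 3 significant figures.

2.74e54 m/s²

One Planck acceleration: a_P = √(c⁷/(ℏG)) = 5.59e51 m/s².
490 × 5.59e51 m/s² = 2.74e54 m/s²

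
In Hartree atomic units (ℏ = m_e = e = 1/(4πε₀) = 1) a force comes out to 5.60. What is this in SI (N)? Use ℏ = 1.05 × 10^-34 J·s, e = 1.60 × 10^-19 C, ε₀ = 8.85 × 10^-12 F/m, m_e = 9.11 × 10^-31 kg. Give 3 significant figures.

4.66 × 10^-7 N

One atomic unit of force: F_au = E_h/a₀ = m_e²e⁶/((4πε₀)³ℏ⁴) = 8.33 × 10^-8 N.
5.60 × 8.33 × 10^-8 N = 4.66 × 10^-7 N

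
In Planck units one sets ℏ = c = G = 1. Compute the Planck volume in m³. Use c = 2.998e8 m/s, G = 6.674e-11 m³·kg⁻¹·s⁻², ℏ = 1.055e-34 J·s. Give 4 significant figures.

V_P = (ℏG/c³)^(3/2)
  = √(1.784e-209)
  = 4.224e-105 m³

4.224e-105 m³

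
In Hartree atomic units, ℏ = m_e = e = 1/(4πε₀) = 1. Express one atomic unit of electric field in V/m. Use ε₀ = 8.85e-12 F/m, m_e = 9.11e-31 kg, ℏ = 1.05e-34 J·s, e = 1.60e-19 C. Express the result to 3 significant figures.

5.20e11 V/m

From ℏ = m_e = e = 1/(4πε₀) = 1 the electric field scale is E_au = E_h/(e a₀) = m_e²e⁵/((4πε₀)³ℏ⁴).
E_h = 4.38e-18 J
a₀ = 5.26e-11 m
E_h/(e·a₀) = 5.20e11 V/m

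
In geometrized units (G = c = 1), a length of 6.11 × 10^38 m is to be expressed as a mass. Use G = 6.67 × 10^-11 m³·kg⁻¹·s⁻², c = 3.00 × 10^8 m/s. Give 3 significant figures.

Length → mass via c²/G.
6.11 × 10^38 m × (c²/G) = 8.24 × 10^65 kg

8.24 × 10^65 kg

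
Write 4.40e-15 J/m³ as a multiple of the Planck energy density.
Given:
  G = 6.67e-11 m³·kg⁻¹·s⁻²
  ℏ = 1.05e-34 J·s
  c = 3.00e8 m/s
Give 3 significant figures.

9.40e-129

Planck energy density: u_P = c⁷/(ℏG²) = 4.68e113 J/m³.
4.40e-15 / 4.68e113 = 9.40e-129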